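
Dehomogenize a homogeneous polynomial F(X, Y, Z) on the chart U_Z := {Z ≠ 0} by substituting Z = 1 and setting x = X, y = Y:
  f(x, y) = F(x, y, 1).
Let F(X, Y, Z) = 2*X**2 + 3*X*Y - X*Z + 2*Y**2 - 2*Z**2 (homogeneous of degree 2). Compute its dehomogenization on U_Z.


f(x, y) = 2*x**2 + 3*x*y - x + 2*y**2 - 2

On U_Z we set Z = 1. Each monomial c·X^i·Y^j·Z^k in F becomes c·x^i·y^j·1^k = c·x^i·y^j.
Substituting Z = 1: F(X, Y, 1) = 2*x**2 + 3*x*y - x + 2*y**2 - 2.
Note: deg(f) ≤ deg(F) = 2; strict inequality happens when F is divisible by Z (lost terms).


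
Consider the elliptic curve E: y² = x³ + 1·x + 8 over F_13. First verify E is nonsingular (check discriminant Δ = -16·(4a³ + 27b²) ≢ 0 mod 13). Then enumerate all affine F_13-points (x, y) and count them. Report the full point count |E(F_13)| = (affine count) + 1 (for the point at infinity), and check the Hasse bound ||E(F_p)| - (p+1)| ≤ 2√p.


Affine points = {(1, 6), (1, 7), (3, 5), (3, 8), (6, 3), (6, 10), (10, 2), (10, 11)}; affine count = 8; |E(F_13)| = 9.

Discriminant check: Δ ∝ 4a³ + 27b² = 4·1³ + 27·8² = 4·1 + 27·64 ≡ 3 (mod 13). Nonzero ⇒ E is nonsingular.
For each x ∈ F_13, compute rhs = x³ + 1·x + 8 mod 13, then count y ∈ F_13 with y² ≡ rhs.
  x = 0: rhs = 8, matching y values: none (0 points).
  x = 1: rhs = 10, matching y values: 6, 7 (2 points).
  x = 2: rhs = 5, matching y values: none (0 points).
  x = 3: rhs = 12, matching y values: 5, 8 (2 points).
  x = 4: rhs = 11, matching y values: none (0 points).
  x = 5: rhs = 8, matching y values: none (0 points).
  x = 6: rhs = 9, matching y values: 3, 10 (2 points).
  x = 7: rhs = 7, matching y values: none (0 points).
  x = 8: rhs = 8, matching y values: none (0 points).
  x = 9: rhs = 5, matching y values: none (0 points).
  x = 10: rhs = 4, matching y values: 2, 11 (2 points).
  x = 11: rhs = 11, matching y values: none (0 points).
  x = 12: rhs = 6, matching y values: none (0 points).
Total affine count: 8.
Full point count |E(F_13)| = 8 + 1 = 9.
Hasse bound: |9 − (13+1)| = |-5| = 5 ≤ 2√13 ≈ 7.2111 ✓.


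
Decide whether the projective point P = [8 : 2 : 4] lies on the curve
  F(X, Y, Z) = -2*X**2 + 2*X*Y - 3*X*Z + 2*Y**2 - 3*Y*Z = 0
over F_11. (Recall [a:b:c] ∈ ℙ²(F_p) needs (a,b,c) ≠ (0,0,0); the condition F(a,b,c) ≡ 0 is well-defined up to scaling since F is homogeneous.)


F(8,2,4) ≡ 1 (mod 11); P is NOT on the curve.

Evaluate F(8, 2, 4) term-by-term (mod 11).
  -2*X**2 ↦ -2·64·1·1 = -128
  2*X*Y ↦ 2·8·2·1 = 32
  -3*X*Z ↦ -3·8·1·4 = -96
  2*Y**2 ↦ 2·1·4·1 = 8
  -3*Y*Z ↦ -3·1·2·4 = -24
Sum: F(8, 2, 4) = (-128) + (32) + (-96) + (8) + (-24) = -208.
Reducing mod 11: -208 ≡ 1 (mod 11).
Since F(a, b, c) ≡ 1 ≠ 0 (mod 11), P does NOT lie on the curve.


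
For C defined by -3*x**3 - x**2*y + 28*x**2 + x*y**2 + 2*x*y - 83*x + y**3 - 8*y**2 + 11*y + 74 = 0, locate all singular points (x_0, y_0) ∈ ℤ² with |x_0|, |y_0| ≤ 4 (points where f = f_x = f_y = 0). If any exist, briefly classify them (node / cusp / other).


Singular points: {(3, 2)}; classification: node.

Compute partial derivatives:
  f_x = -9*x**2 - 2*x*y + 56*x + y**2 + 2*y - 83.
  f_y = -x**2 + 2*x*y + 2*x + 3*y**2 - 16*y + 11.
Scan x_0 ∈ {−4, ..., 4}. For each x_0, f_y(x_0, y) is a polynomial in y; find its integer roots y ∈ {−4, ..., 4}, then test f_x and f at those candidates.
  x = -4: f_y(-4, y) = 3*y**2 - 24*y - 13; no integer root y with |y| ≤ 4.
  x = -3: f_y(-3, y) = 3*y**2 - 22*y - 4; no integer root y with |y| ≤ 4.
  x = -2: f_y(-2, y) = 3*y**2 - 20*y + 3; no integer root y with |y| ≤ 4.
  x = -1: f_y(-1, y) = 3*y**2 - 18*y + 8; no integer root y with |y| ≤ 4.
  x = 0: f_y(0, y) = 3*y**2 - 16*y + 11; no integer root y with |y| ≤ 4.
  x = 1: f_y(1, y) = 3*y**2 - 14*y + 12; no integer root y with |y| ≤ 4.
  x = 2: f_y(2, y) = 3*y**2 - 12*y + 11; no integer root y with |y| ≤ 4.
  x = 3: f_y(3, y) = 3*y**2 - 10*y + 8; vanishes at y ∈ {2}. (3, 2): f_x = 0, f = 0 — SINGULAR.
  x = 4: f_y(4, y) = 3*y**2 - 8*y + 3; no integer root y with |y| ≤ 4.
Only singular point on the grid: (3, 2).
Classify: substitute x = 3 + u, y = 2 + v and expand: f = -3*u**3 - u**2*v - u**2 + u*v**2 + v**3 + v**2.
No constant or linear terms (consistent with a singular point). Quadratic part: -u**2 + v**2. Cubic part: -3*u**3 - u**2*v + u*v**2 + v**3.
The quadratic part v**2 - u**2 = (v − u)(v + u) splits into two distinct linear factors, so there are two distinct tangent lines y − 2 = ±(x − 3) — this is a node (ordinary double point).
Classification: node.


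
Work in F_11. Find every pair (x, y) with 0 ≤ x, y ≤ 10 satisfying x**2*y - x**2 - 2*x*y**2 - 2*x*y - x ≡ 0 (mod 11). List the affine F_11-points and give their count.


Affine F_11-points: {(0, 0), (0, 1), (0, 2), (0, 3), (0, 4), (0, 5), (0, 6), (0, 7), (0, 8), (0, 9), (0, 10), (2, 2), (2, 9), (5, 8), (5, 10), (6, 6), (6, 7), (7, 3), (7, 5), (10, 0), (10, 4)}; count = 21.

For each of the 121 pairs (x, y) ∈ F_11², evaluate f(x, y) mod 11. Record the zeros.
  x = 0: [0↦0, 1↦0, 2↦0, 3↦0, 4↦0, 5↦0, 6↦0, 7↦0, 8↦0, 9↦0, 10↦0]  zeros at y ∈ {0, 1, 2, 3, 4, 5, 6, 7, 8, 9, 10}
  x = 1: [0↦9, 1↦6, 2↦10, 3↦10, 4↦6, 5↦9, 6↦8, 7↦3, 8↦5, 9↦3, 10↦8]  zeros at y ∈ ∅
  x = 2: [0↦5, 1↦1, 2↦0, 3↦2, 4↦7, 5↦4, 6↦4, 7↦7, 8↦2, 9↦0, 10↦1]  zeros at y ∈ {2, 9}
  x = 3: [0↦10, 1↦7, 2↦3, 3↦9, 4↦3, 5↦7, 6↦10, 7↦1, 8↦2, 9↦2, 10↦1]  zeros at y ∈ ∅
  x = 4: [0↦2, 1↦2, 2↦8, 3↦9, 4↦5, 5↦7, 6↦4, 7↦7, 8↦5, 9↦9, 10↦8]  zeros at y ∈ ∅
  x = 5: [0↦3, 1↦8, 2↦4, 3↦2, 4↦2, 5↦4, 6↦8, 7↦3, 8↦0, 9↦10, 10↦0]  zeros at y ∈ {8, 10}
  x = 6: [0↦2, 1↦3, 2↦2, 3↦10, 4↦5, 5↦9, 6↦0, 7↦0, 8↦9, 9↦5, 10↦10]  zeros at y ∈ {6, 7}
  x = 7: [0↦10, 1↦9, 2↦2, 3↦0, 4↦3, 5↦0, 6↦2, 7↦9, 8↦10, 9↦5, 10↦5]  zeros at y ∈ {3, 5}
  x = 8: [0↦5, 1↦4, 2↦4, 3↦5, 4↦7, 5↦10, 6↦3, 7↦8, 8↦3, 9↦10, 10↦7]  zeros at y ∈ ∅
  x = 9: [0↦9, 1↦10, 2↦8, 3↦3, 4↦6, 5↦6, 6↦3, 7↦8, 8↦10, 9↦9, 10↦5]  zeros at y ∈ ∅
  x = 10: [0↦0, 1↦5, 2↦3, 3↦5, 4↦0, 5↦10, 6↦2, 7↦9, 8↦9, 9↦2, 10↦10]  zeros at y ∈ {0, 4}
Collecting zeros: affine points = {(0, 0), (0, 1), (0, 2), (0, 3), (0, 4), (0, 5), (0, 6), (0, 7), (0, 8), (0, 9), (0, 10), (2, 2), (2, 9), (5, 8), (5, 10), (6, 6), (6, 7), (7, 3), (7, 5), (10, 0), (10, 4)}.
Total count |C(F_11)_aff| = 21.


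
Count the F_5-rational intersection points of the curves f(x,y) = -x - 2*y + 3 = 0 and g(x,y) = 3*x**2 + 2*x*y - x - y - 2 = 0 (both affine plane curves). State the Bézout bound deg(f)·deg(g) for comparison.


Common zeros: ∅; count = 0; Bézout bound = 2.

deg(f) = 1, deg(g) = 2, so Bézout bound = 2.
Scan x ∈ F_5. For each x, list the y ∈ F_5 with f(x, y) ≡ 0 and those with g(x, y) ≡ 0 (mod 5); the common zeros in that column are the intersection.
  x = 0: f ≡ 0 at y ∈ {4}; g ≡ 0 at y ∈ {3}; common: ∅.
  x = 1: f ≡ 0 at y ∈ {1}; g ≡ 0 at y ∈ {0}; common: ∅.
  x = 2: f ≡ 0 at y ∈ {3}; g ≡ 0 at y ∈ {4}; common: ∅.
  x = 3: f ≡ 0 at y ∈ {0}; g ≡ 0 at y ∈ ∅; common: ∅.
  x = 4: f ≡ 0 at y ∈ {2}; g ≡ 0 at y ∈ {4}; common: ∅.
Collecting: common zeros = ∅, so the count is 0.
Comparison with the Bézout bound: 0 ≤ 2 = deg(f)·deg(g), as expected for curves with no common component (the affine F_5-count falls short of the bound because intersections may lie at infinity, over extension fields, or carry multiplicity).


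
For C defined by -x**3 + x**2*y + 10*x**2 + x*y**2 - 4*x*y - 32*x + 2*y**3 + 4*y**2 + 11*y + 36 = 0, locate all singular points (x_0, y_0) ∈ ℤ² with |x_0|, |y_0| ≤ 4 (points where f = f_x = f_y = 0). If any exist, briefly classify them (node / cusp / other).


Singular points: {(3, -1)}; classification: cusp.

Compute partial derivatives:
  f_x = -3*x**2 + 2*x*y + 20*x + y**2 - 4*y - 32.
  f_y = x**2 + 2*x*y - 4*x + 6*y**2 + 8*y + 11.
Scan x_0 ∈ {−4, ..., 4}. For each x_0, f_y(x_0, y) is a polynomial in y; find its integer roots y ∈ {−4, ..., 4}, then test f_x and f at those candidates.
  x = -4: f_y(-4, y) = 6*y**2 + 43; no integer root y with |y| ≤ 4.
  x = -3: f_y(-3, y) = 6*y**2 + 2*y + 32; no integer root y with |y| ≤ 4.
  x = -2: f_y(-2, y) = 6*y**2 + 4*y + 23; no integer root y with |y| ≤ 4.
  x = -1: f_y(-1, y) = 6*y**2 + 6*y + 16; no integer root y with |y| ≤ 4.
  x = 0: f_y(0, y) = 6*y**2 + 8*y + 11; no integer root y with |y| ≤ 4.
  x = 1: f_y(1, y) = 6*y**2 + 10*y + 8; no integer root y with |y| ≤ 4.
  x = 2: f_y(2, y) = 6*y**2 + 12*y + 7; no integer root y with |y| ≤ 4.
  x = 3: f_y(3, y) = 6*y**2 + 14*y + 8; vanishes at y ∈ {-1}. (3, -1): f_x = 0, f = 0 — SINGULAR.
  x = 4: f_y(4, y) = 6*y**2 + 16*y + 11; no integer root y with |y| ≤ 4.
Only singular point on the grid: (3, -1).
Classify: substitute x = 3 + u, y = -1 + v and expand: f = -u**3 + u**2*v + u*v**2 + 2*v**3 + v**2.
No constant or linear terms (consistent with a singular point). Quadratic part: v**2. Cubic part: -u**3 + u**2*v + u*v**2 + 2*v**3.
The quadratic part v**2 is a perfect square, so there is a single (double) tangent line v = 0, i.e. y = -1. Restricting the cubic part to that line (v = 0) leaves -u**3 ≠ 0, so f is not divisible by v and the branch is v² ≈ u**3 to lowest order — this is a cusp.
Classification: cusp.


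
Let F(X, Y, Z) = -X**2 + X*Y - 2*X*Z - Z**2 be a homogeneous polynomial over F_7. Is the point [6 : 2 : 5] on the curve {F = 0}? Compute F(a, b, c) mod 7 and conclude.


F(6,2,5) ≡ 3 (mod 7); P is NOT on the curve.

Evaluate F(6, 2, 5) term-by-term (mod 7).
  -X**2 ↦ -1·36·1·1 = -36
  X*Y ↦ 1·6·2·1 = 12
  -2*X*Z ↦ -2·6·1·5 = -60
  -Z**2 ↦ -1·1·1·25 = -25
Sum: F(6, 2, 5) = (-36) + (12) + (-60) + (-25) = -109.
Reducing mod 7: -109 ≡ 3 (mod 7).
Since F(a, b, c) ≡ 3 ≠ 0 (mod 7), P does NOT lie on the curve.


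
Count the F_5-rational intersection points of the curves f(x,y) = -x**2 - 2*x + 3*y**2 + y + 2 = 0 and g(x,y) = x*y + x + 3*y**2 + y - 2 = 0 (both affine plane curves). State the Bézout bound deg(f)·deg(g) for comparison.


Common zeros: {(4, 4)}; count = 1; Bézout bound = 4.

deg(f) = 2, deg(g) = 2, so Bézout bound = 4.
Scan x ∈ F_5. For each x, list the y ∈ F_5 with f(x, y) ≡ 0 and those with g(x, y) ≡ 0 (mod 5); the common zeros in that column are the intersection.
  x = 0: f ≡ 0 at y ∈ ∅; g ≡ 0 at y ∈ {4}; common: ∅.
  x = 1: f ≡ 0 at y ∈ ∅; g ≡ 0 at y ∈ {2, 4}; common: ∅.
  x = 2: f ≡ 0 at y ∈ ∅; g ≡ 0 at y ∈ {0, 4}; common: ∅.
  x = 3: f ≡ 0 at y ∈ ∅; g ≡ 0 at y ∈ {3, 4}; common: ∅.
  x = 4: f ≡ 0 at y ∈ {4}; g ≡ 0 at y ∈ {1, 4}; common: {4}.
Collecting: common zeros = {(4, 4)}, so the count is 1.
Comparison with the Bézout bound: 1 ≤ 4 = deg(f)·deg(g), as expected for curves with no common component (the affine F_5-count falls short of the bound because intersections may lie at infinity, over extension fields, or carry multiplicity).


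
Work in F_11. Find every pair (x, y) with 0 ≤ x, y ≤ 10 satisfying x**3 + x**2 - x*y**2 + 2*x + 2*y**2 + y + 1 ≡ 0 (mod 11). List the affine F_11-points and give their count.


Affine F_11-points: {(0, 2), (0, 3), (1, 2), (1, 8), (2, 5), (4, 1), (4, 5), (7, 0), (7, 9), (9, 2), (9, 6)}; count = 11.

For each of the 121 pairs (x, y) ∈ F_11², evaluate f(x, y) mod 11. Record the zeros.
  x = 0: [0↦1, 1↦4, 2↦0, 3↦0, 4↦4, 5↦1, 6↦2, 7↦7, 8↦5, 9↦7, 10↦2]  zeros at y ∈ {2, 3}
  x = 1: [0↦5, 1↦7, 2↦0, 3↦6, 4↦3, 5↦2, 6↦3, 7↦6, 8↦0, 9↦7, 10↦5]  zeros at y ∈ {2, 8}
  x = 2: [0↦6, 1↦7, 2↦8, 3↦9, 4↦10, 5↦0, 6↦1, 7↦2, 8↦3, 9↦4, 10↦5]  zeros at y ∈ {5}
  x = 3: [0↦10, 1↦10, 2↦8, 3↦4, 4↦9, 5↦1, 6↦2, 7↦1, 8↦9, 9↦4, 10↦8]  zeros at y ∈ ∅
  x = 4: [0↦1, 1↦0, 2↦6, 3↦8, 4↦6, 5↦0, 6↦1, 7↦9, 8↦2, 9↦2, 10↦9]  zeros at y ∈ {1, 5}
  x = 5: [0↦7, 1↦5, 2↦8, 3↦5, 4↦7, 5↦3, 6↦4, 7↦10, 8↦10, 9↦4, 10↦3]  zeros at y ∈ ∅
  x = 6: [0↦1, 1↦9, 2↦9, 3↦1, 4↦7, 5↦5, 6↦6, 7↦10, 8↦6, 9↦5, 10↦7]  zeros at y ∈ ∅
  x = 7: [0↦0, 1↦7, 2↦4, 3↦2, 4↦1, 5↦1, 6↦2, 7↦4, 8↦7, 9↦0, 10↦5]  zeros at y ∈ {0, 9}
  x = 8: [0↦10, 1↦5, 2↦10, 3↦3, 4↦6, 5↦8, 6↦9, 7↦9, 8↦8, 9↦6, 10↦3]  zeros at y ∈ ∅
  x = 9: [0↦4, 1↦9, 2↦0, 3↦10, 4↦6, 5↦10, 6↦0, 7↦9, 8↦4, 9↦7, 10↦7]  zeros at y ∈ {2, 6}
  x = 10: [0↦10, 1↦3, 2↦2, 3↦7, 4↦7, 5↦2, 6↦3, 7↦10, 8↦1, 9↦9, 10↦1]  zeros at y ∈ ∅
Collecting zeros: affine points = {(0, 2), (0, 3), (1, 2), (1, 8), (2, 5), (4, 1), (4, 5), (7, 0), (7, 9), (9, 2), (9, 6)}.
Total count |C(F_11)_aff| = 11.


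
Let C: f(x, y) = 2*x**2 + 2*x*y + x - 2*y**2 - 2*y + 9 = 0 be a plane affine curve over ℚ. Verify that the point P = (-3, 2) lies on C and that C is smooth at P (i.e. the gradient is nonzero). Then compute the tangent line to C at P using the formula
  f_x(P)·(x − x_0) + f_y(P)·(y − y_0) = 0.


Tangent line at P: -7*x - 16*y + 11 = 0.

Step 1: f(-3, 2) = 0, so P lies on C.
Step 2: partial derivatives
  f_x(x, y) = 4*x + 2*y + 1, f_y(x, y) = 2*x - 4*y - 2.
  f_x(P) = -7, f_y(P) = -16 (gradient nonzero, so P is smooth).
Step 3: tangent line at P: -7·(x − -3) + -16·(y − 2) = 0.
Expanding: -7*x - 16*y + 11 = 0.


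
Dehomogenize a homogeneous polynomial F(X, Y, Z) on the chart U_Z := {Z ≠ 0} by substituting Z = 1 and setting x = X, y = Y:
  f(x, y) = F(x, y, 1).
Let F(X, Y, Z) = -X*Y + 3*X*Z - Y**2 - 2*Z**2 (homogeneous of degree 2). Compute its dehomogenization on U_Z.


f(x, y) = -x*y + 3*x - y**2 - 2

On U_Z we set Z = 1. Each monomial c·X^i·Y^j·Z^k in F becomes c·x^i·y^j·1^k = c·x^i·y^j.
Substituting Z = 1: F(X, Y, 1) = -x*y + 3*x - y**2 - 2.
Note: deg(f) ≤ deg(F) = 2; strict inequality happens when F is divisible by Z (lost terms).


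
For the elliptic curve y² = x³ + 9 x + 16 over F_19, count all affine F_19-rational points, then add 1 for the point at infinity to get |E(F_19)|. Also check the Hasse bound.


Affine points = {(0, 4), (0, 15), (1, 8), (1, 11), (2, 2), (2, 17), (6, 1), (6, 18), (7, 2), (7, 17), (8, 7), (8, 12), (9, 3), (9, 16), (10, 2), (10, 17), (12, 3), (12, 16), (14, 6), (14, 13), (15, 7), (15, 12), (16, 0), (17, 3), (17, 16), (18, 5), (18, 14)}; affine count = 27; |E(F_19)| = 28.

Discriminant check: Δ ∝ 4a³ + 27b² = 4·9³ + 27·16² = 4·729 + 27·256 ≡ 5 (mod 19). Nonzero ⇒ E is nonsingular.
For each x ∈ F_19, compute rhs = x³ + 9·x + 16 mod 19, then count y ∈ F_19 with y² ≡ rhs.
  x = 0: rhs = 16, matching y values: 4, 15 (2 points).
  x = 1: rhs = 7, matching y values: 8, 11 (2 points).
  x = 2: rhs = 4, matching y values: 2, 17 (2 points).
  x = 3: rhs = 13, matching y values: none (0 points).
  x = 4: rhs = 2, matching y values: none (0 points).
  x = 5: rhs = 15, matching y values: none (0 points).
  x = 6: rhs = 1, matching y values: 1, 18 (2 points).
  x = 7: rhs = 4, matching y values: 2, 17 (2 points).
  x = 8: rhs = 11, matching y values: 7, 12 (2 points).
  x = 9: rhs = 9, matching y values: 3, 16 (2 points).
  x = 10: rhs = 4, matching y values: 2, 17 (2 points).
  x = 11: rhs = 2, matching y values: none (0 points).
  x = 12: rhs = 9, matching y values: 3, 16 (2 points).
  x = 13: rhs = 12, matching y values: none (0 points).
  x = 14: rhs = 17, matching y values: 6, 13 (2 points).
  x = 15: rhs = 11, matching y values: 7, 12 (2 points).
  x = 16: rhs = 0, matching y values: 0 (1 points).
  x = 17: rhs = 9, matching y values: 3, 16 (2 points).
  x = 18: rhs = 6, matching y values: 5, 14 (2 points).
Total affine count: 27.
Full point count |E(F_19)| = 27 + 1 = 28.
Hasse bound: |28 − (19+1)| = |8| = 8 ≤ 2√19 ≈ 8.7178 ✓.


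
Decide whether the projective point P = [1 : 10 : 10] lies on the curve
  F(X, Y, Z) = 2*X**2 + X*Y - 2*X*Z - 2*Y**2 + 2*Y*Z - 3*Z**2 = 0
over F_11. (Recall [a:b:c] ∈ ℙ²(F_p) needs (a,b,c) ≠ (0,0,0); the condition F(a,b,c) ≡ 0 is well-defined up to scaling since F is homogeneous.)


F(1,10,10) ≡ 0 (mod 11); P is on the curve.

Evaluate F(1, 10, 10) term-by-term (mod 11).
  2*X**2 ↦ 2·1·1·1 = 2
  X*Y ↦ 1·1·10·1 = 10
  -2*X*Z ↦ -2·1·1·10 = -20
  -2*Y**2 ↦ -2·1·100·1 = -200
  2*Y*Z ↦ 2·1·10·10 = 200
  -3*Z**2 ↦ -3·1·1·100 = -300
Sum: F(1, 10, 10) = (2) + (10) + (-20) + (-200) + (200) + (-300) = -308.
Reducing mod 11: -308 ≡ 0 (mod 11).
Since F(a, b, c) ≡ 0 (mod 11), P lies on the curve.


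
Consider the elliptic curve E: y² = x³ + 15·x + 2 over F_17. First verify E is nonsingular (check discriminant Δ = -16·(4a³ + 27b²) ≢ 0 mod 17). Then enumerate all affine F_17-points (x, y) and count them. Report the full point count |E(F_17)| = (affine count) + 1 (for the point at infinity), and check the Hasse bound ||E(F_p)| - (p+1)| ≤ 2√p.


Affine points = {(0, 6), (0, 11), (1, 1), (1, 16), (5, 7), (5, 10), (6, 6), (6, 11), (7, 5), (7, 12), (9, 4), (9, 13), (10, 8), (10, 9), (11, 6), (11, 11), (14, 7), (14, 10), (15, 7), (15, 10)}; affine count = 20; |E(F_17)| = 21.

Discriminant check: Δ ∝ 4a³ + 27b² = 4·15³ + 27·2² = 4·3375 + 27·4 ≡ 8 (mod 17). Nonzero ⇒ E is nonsingular.
For each x ∈ F_17, compute rhs = x³ + 15·x + 2 mod 17, then count y ∈ F_17 with y² ≡ rhs.
  x = 0: rhs = 2, matching y values: 6, 11 (2 points).
  x = 1: rhs = 1, matching y values: 1, 16 (2 points).
  x = 2: rhs = 6, matching y values: none (0 points).
  x = 3: rhs = 6, matching y values: none (0 points).
  x = 4: rhs = 7, matching y values: none (0 points).
  x = 5: rhs = 15, matching y values: 7, 10 (2 points).
  x = 6: rhs = 2, matching y values: 6, 11 (2 points).
  x = 7: rhs = 8, matching y values: 5, 12 (2 points).
  x = 8: rhs = 5, matching y values: none (0 points).
  x = 9: rhs = 16, matching y values: 4, 13 (2 points).
  x = 10: rhs = 13, matching y values: 8, 9 (2 points).
  x = 11: rhs = 2, matching y values: 6, 11 (2 points).
  x = 12: rhs = 6, matching y values: none (0 points).
  x = 13: rhs = 14, matching y values: none (0 points).
  x = 14: rhs = 15, matching y values: 7, 10 (2 points).
  x = 15: rhs = 15, matching y values: 7, 10 (2 points).
  x = 16: rhs = 3, matching y values: none (0 points).
Total affine count: 20.
Full point count |E(F_17)| = 20 + 1 = 21.
Hasse bound: |21 − (17+1)| = |3| = 3 ≤ 2√17 ≈ 8.2462 ✓.


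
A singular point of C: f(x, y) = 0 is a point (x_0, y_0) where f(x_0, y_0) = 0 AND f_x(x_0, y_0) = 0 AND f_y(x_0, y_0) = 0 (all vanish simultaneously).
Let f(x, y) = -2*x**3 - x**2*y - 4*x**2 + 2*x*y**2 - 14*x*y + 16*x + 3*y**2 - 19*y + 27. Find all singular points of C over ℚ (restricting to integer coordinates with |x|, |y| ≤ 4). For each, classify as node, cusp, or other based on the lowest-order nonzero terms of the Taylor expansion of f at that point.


Singular points: {(-1, 3)}; classification: node.

Compute partial derivatives:
  f_x = -6*x**2 - 2*x*y - 8*x + 2*y**2 - 14*y + 16.
  f_y = -x**2 + 4*x*y - 14*x + 6*y - 19.
Scan x_0 ∈ {−4, ..., 4}. For each x_0, f_y(x_0, y) is a polynomial in y; find its integer roots y ∈ {−4, ..., 4}, then test f_x and f at those candidates.
  x = -4: f_y(-4, y) = 21 - 10*y; no integer root y with |y| ≤ 4.
  x = -3: f_y(-3, y) = 14 - 6*y; no integer root y with |y| ≤ 4.
  x = -2: f_y(-2, y) = 5 - 2*y; no integer root y with |y| ≤ 4.
  x = -1: f_y(-1, y) = 2*y - 6; vanishes at y ∈ {3}. (-1, 3): f_x = 0, f = 0 — SINGULAR.
  x = 0: f_y(0, y) = 6*y - 19; no integer root y with |y| ≤ 4.
  x = 1: f_y(1, y) = 10*y - 34; no integer root y with |y| ≤ 4.
  x = 2: f_y(2, y) = 14*y - 51; no integer root y with |y| ≤ 4.
  x = 3: f_y(3, y) = 18*y - 70; no integer root y with |y| ≤ 4.
  x = 4: f_y(4, y) = 22*y - 91; no integer root y with |y| ≤ 4.
Only singular point on the grid: (-1, 3).
Classify: substitute x = -1 + u, y = 3 + v and expand: f = -2*u**3 - u**2*v - u**2 + 2*u*v**2 + v**2.
No constant or linear terms (consistent with a singular point). Quadratic part: -u**2 + v**2. Cubic part: -2*u**3 - u**2*v + 2*u*v**2.
The quadratic part v**2 - u**2 = (v − u)(v + u) splits into two distinct linear factors, so there are two distinct tangent lines y − 3 = ±(x − -1) — this is a node (ordinary double point).
Classification: node.


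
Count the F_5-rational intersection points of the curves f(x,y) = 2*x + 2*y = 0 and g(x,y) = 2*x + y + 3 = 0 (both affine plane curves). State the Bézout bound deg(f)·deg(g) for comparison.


Common zeros: {(2, 3)}; count = 1; Bézout bound = 1.

deg(f) = 1, deg(g) = 1, so Bézout bound = 1.
Scan x ∈ F_5. For each x, list the y ∈ F_5 with f(x, y) ≡ 0 and those with g(x, y) ≡ 0 (mod 5); the common zeros in that column are the intersection.
  x = 0: f ≡ 0 at y ∈ {0}; g ≡ 0 at y ∈ {2}; common: ∅.
  x = 1: f ≡ 0 at y ∈ {4}; g ≡ 0 at y ∈ {0}; common: ∅.
  x = 2: f ≡ 0 at y ∈ {3}; g ≡ 0 at y ∈ {3}; common: {3}.
  x = 3: f ≡ 0 at y ∈ {2}; g ≡ 0 at y ∈ {1}; common: ∅.
  x = 4: f ≡ 0 at y ∈ {1}; g ≡ 0 at y ∈ {4}; common: ∅.
Collecting: common zeros = {(2, 3)}, so the count is 1.
Comparison with the Bézout bound: 1 ≤ 1 = deg(f)·deg(g), as expected for curves with no common component (the bound is attained).


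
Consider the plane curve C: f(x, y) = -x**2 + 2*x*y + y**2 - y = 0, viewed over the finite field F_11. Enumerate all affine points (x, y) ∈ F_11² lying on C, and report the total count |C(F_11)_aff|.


Affine F_11-points: {(0, 0), (0, 1), (1, 3), (1, 7), (2, 1), (2, 7), (4, 5), (4, 10), (5, 3), (5, 10), (6, 5), (6, 6)}; count = 12.

For each of the 121 pairs (x, y) ∈ F_11², evaluate f(x, y) mod 11. Record the zeros.
  x = 0: [0↦0, 1↦0, 2↦2, 3↦6, 4↦1, 5↦9, 6↦8, 7↦9, 8↦1, 9↦6, 10↦2]  zeros at y ∈ {0, 1}
  x = 1: [0↦10, 1↦1, 2↦5, 3↦0, 4↦8, 5↦7, 6↦8, 7↦0, 8↦5, 9↦1, 10↦10]  zeros at y ∈ {3, 7}
  x = 2: [0↦7, 1↦0, 2↦6, 3↦3, 4↦2, 5↦3, 6↦6, 7↦0, 8↦7, 9↦5, 10↦5]  zeros at y ∈ {1, 7}
  x = 3: [0↦2, 1↦8, 2↦5, 3↦4, 4↦5, 5↦8, 6↦2, 7↦9, 8↦7, 9↦7, 10↦9]  zeros at y ∈ ∅
  x = 4: [0↦6, 1↦3, 2↦2, 3↦3, 4↦6, 5↦0, 6↦7, 7↦5, 8↦5, 9↦7, 10↦0]  zeros at y ∈ {5, 10}
  x = 5: [0↦8, 1↦7, 2↦8, 3↦0, 4↦5, 5↦1, 6↦10, 7↦10, 8↦1, 9↦5, 10↦0]  zeros at y ∈ {3, 10}
  x = 6: [0↦8, 1↦9, 2↦1, 3↦6, 4↦2, 5↦0, 6↦0, 7↦2, 8↦6, 9↦1, 10↦9]  zeros at y ∈ {5, 6}
  x = 7: [0↦6, 1↦9, 2↦3, 3↦10, 4↦8, 5↦8, 6↦10, 7↦3, 8↦9, 9↦6, 10↦5]  zeros at y ∈ ∅
  x = 8: [0↦2, 1↦7, 2↦3, 3↦1, 4↦1, 5↦3, 6↦7, 7↦2, 8↦10, 9↦9, 10↦10]  zeros at y ∈ ∅
  x = 9: [0↦7, 1↦3, 2↦1, 3↦1, 4↦3, 5↦7, 6↦2, 7↦10, 8↦9, 9↦10, 10↦2]  zeros at y ∈ ∅
  x = 10: [0↦10, 1↦8, 2↦8, 3↦10, 4↦3, 5↦9, 6↦6, 7↦5, 8↦6, 9↦9, 10↦3]  zeros at y ∈ ∅
Collecting zeros: affine points = {(0, 0), (0, 1), (1, 3), (1, 7), (2, 1), (2, 7), (4, 5), (4, 10), (5, 3), (5, 10), (6, 5), (6, 6)}.
Total count |C(F_11)_aff| = 12.


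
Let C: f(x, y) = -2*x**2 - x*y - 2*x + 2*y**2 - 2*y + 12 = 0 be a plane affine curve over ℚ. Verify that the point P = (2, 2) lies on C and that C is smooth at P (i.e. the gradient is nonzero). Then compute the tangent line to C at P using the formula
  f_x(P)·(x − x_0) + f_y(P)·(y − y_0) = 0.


Tangent line at P: -12*x + 4*y + 16 = 0.

Step 1: f(2, 2) = 0, so P lies on C.
Step 2: partial derivatives
  f_x(x, y) = -4*x - y - 2, f_y(x, y) = -x + 4*y - 2.
  f_x(P) = -12, f_y(P) = 4 (gradient nonzero, so P is smooth).
Step 3: tangent line at P: -12·(x − 2) + 4·(y − 2) = 0.
Expanding: -12*x + 4*y + 16 = 0.


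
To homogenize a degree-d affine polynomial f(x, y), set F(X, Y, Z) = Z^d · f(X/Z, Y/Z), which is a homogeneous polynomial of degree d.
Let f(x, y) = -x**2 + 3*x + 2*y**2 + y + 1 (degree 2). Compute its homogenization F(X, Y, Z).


F(X, Y, Z) = -X**2 + 3*X*Z + 2*Y**2 + Y*Z + Z**2

deg(f) = 2.
Substitute x = X/Z, y = Y/Z into f, then multiply by Z^2.
  monomial -1·x^2·y^0 ↦ -1·X^2·Y^0·Z^0.
  monomial 3·x^1·y^0 ↦ 3·X^1·Y^0·Z^1.
  monomial 2·x^0·y^2 ↦ 2·X^0·Y^2·Z^0.
  monomial 1·x^0·y^1 ↦ 1·X^0·Y^1·Z^1.
  monomial 1·x^0·y^0 ↦ 1·X^0·Y^0·Z^2.
Collecting: F(X, Y, Z) = -X**2 + 3*X*Z + 2*Y**2 + Y*Z + Z**2.


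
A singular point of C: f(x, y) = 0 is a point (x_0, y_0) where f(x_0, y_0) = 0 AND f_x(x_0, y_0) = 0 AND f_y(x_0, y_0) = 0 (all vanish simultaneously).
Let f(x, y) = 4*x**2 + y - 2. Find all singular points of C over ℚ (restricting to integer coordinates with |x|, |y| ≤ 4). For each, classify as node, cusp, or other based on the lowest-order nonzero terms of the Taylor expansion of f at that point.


No singular points in the scanned grid; C is smooth there.

Compute partial derivatives:
  f_x = 8*x.
  f_y = 1.
f_y = 1 is a nonzero constant, so f_y never vanishes: no point (x, y) can satisfy f = f_x = f_y = 0. In particular no (x, y) ∈ {−4, ..., 4}² is singular; the curve is smooth.


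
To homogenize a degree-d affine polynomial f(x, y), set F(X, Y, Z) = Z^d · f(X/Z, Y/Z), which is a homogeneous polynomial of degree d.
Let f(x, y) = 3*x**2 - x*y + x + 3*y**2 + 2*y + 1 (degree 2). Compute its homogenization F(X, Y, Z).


F(X, Y, Z) = 3*X**2 - X*Y + X*Z + 3*Y**2 + 2*Y*Z + Z**2

deg(f) = 2.
Substitute x = X/Z, y = Y/Z into f, then multiply by Z^2.
  monomial 3·x^2·y^0 ↦ 3·X^2·Y^0·Z^0.
  monomial -1·x^1·y^1 ↦ -1·X^1·Y^1·Z^0.
  monomial 1·x^1·y^0 ↦ 1·X^1·Y^0·Z^1.
  monomial 3·x^0·y^2 ↦ 3·X^0·Y^2·Z^0.
  monomial 2·x^0·y^1 ↦ 2·X^0·Y^1·Z^1.
  monomial 1·x^0·y^0 ↦ 1·X^0·Y^0·Z^2.
Collecting: F(X, Y, Z) = 3*X**2 - X*Y + X*Z + 3*Y**2 + 2*Y*Z + Z**2.


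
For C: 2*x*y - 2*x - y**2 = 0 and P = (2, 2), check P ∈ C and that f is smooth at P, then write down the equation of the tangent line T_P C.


Tangent line at P: 2*x - 4 = 0.

Step 1: f(2, 2) = 0, so P lies on C.
Step 2: partial derivatives
  f_x(x, y) = 2*y - 2, f_y(x, y) = 2*x - 2*y.
  f_x(P) = 2, f_y(P) = 0 (gradient nonzero, so P is smooth).
Step 3: tangent line at P: 2·(x − 2) + 0·(y − 2) = 0.
Expanding: 2*x - 4 = 0.


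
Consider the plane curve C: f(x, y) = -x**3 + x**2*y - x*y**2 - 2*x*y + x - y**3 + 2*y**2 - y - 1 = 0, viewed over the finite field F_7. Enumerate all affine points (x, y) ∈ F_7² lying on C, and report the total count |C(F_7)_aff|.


Affine F_7-points: {(2, 0), (4, 2), (5, 3), (6, 2)}; count = 4.

For each of the 49 pairs (x, y) ∈ F_7², evaluate f(x, y) mod 7. Record the zeros.
  x = 0: [0↦6, 1↦6, 2↦4, 3↦1, 4↦5, 5↦3, 6↦3]  zeros at y ∈ ∅
  x = 1: [0↦6, 1↦4, 2↦5, 3↦3, 4↦6, 5↦1, 6↦3]  zeros at y ∈ ∅
  x = 2: [0↦0, 1↦5, 2↦4, 3↦5, 4↦2, 5↦3, 6↦2]  zeros at y ∈ {0}
  x = 3: [0↦3, 1↦3, 2↦2, 3↦1, 4↦1, 5↦3, 6↦1]  zeros at y ∈ ∅
  x = 4: [0↦2, 1↦6, 2↦0, 3↦6, 4↦4, 5↦2, 6↦1]  zeros at y ∈ {2}
  x = 5: [0↦5, 1↦1, 2↦6, 3↦0, 4↦5, 5↦1, 6↦3]  zeros at y ∈ {3}
  x = 6: [0↦6, 1↦3, 2↦0, 3↦5, 4↦5, 5↦1, 6↦1]  zeros at y ∈ {2}
Collecting zeros: affine points = {(2, 0), (4, 2), (5, 3), (6, 2)}.
Total count |C(F_7)_aff| = 4.


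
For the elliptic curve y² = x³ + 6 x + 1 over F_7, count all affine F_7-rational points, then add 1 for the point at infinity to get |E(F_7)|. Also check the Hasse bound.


Affine points = {(0, 1), (0, 6), (1, 1), (1, 6), (2, 0), (3, 2), (3, 5), (5, 3), (5, 4), (6, 1), (6, 6)}; affine count = 11; |E(F_7)| = 12.

Discriminant check: Δ ∝ 4a³ + 27b² = 4·6³ + 27·1² = 4·216 + 27·1 ≡ 2 (mod 7). Nonzero ⇒ E is nonsingular.
For each x ∈ F_7, compute rhs = x³ + 6·x + 1 mod 7, then count y ∈ F_7 with y² ≡ rhs.
  x = 0: rhs = 1, matching y values: 1, 6 (2 points).
  x = 1: rhs = 1, matching y values: 1, 6 (2 points).
  x = 2: rhs = 0, matching y values: 0 (1 points).
  x = 3: rhs = 4, matching y values: 2, 5 (2 points).
  x = 4: rhs = 5, matching y values: none (0 points).
  x = 5: rhs = 2, matching y values: 3, 4 (2 points).
  x = 6: rhs = 1, matching y values: 1, 6 (2 points).
Total affine count: 11.
Full point count |E(F_7)| = 11 + 1 = 12.
Hasse bound: |12 − (7+1)| = |4| = 4 ≤ 2√7 ≈ 5.2915 ✓.


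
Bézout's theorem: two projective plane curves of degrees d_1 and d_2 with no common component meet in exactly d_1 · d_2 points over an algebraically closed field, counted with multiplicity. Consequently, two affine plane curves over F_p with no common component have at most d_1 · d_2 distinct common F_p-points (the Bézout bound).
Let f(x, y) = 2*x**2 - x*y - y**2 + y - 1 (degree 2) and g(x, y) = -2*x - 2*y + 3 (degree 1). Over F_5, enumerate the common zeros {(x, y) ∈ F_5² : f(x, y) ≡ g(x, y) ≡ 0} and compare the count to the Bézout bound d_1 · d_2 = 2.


Common zeros: ∅; count = 0; Bézout bound = 2.

deg(f) = 2, deg(g) = 1, so Bézout bound = 2.
Scan x ∈ F_5. For each x, list the y ∈ F_5 with f(x, y) ≡ 0 and those with g(x, y) ≡ 0 (mod 5); the common zeros in that column are the intersection.
  x = 0: f ≡ 0 at y ∈ ∅; g ≡ 0 at y ∈ {4}; common: ∅.
  x = 1: f ≡ 0 at y ∈ {1, 4}; g ≡ 0 at y ∈ {3}; common: ∅.
  x = 2: f ≡ 0 at y ∈ {1, 3}; g ≡ 0 at y ∈ {2}; common: ∅.
  x = 3: f ≡ 0 at y ∈ ∅; g ≡ 0 at y ∈ {1}; common: ∅.
  x = 4: f ≡ 0 at y ∈ ∅; g ≡ 0 at y ∈ {0}; common: ∅.
Collecting: common zeros = ∅, so the count is 0.
Comparison with the Bézout bound: 0 ≤ 2 = deg(f)·deg(g), as expected for curves with no common component (the affine F_5-count falls short of the bound because intersections may lie at infinity, over extension fields, or carry multiplicity).


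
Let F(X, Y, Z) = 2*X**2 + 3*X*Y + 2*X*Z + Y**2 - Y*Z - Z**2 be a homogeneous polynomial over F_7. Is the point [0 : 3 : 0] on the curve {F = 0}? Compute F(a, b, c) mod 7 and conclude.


F(0,3,0) ≡ 2 (mod 7); P is NOT on the curve.

Evaluate F(0, 3, 0) term-by-term (mod 7).
  2*X**2 ↦ 2·0·1·1 = 0
  3*X*Y ↦ 3·0·3·1 = 0
  2*X*Z ↦ 2·0·1·0 = 0
  Y**2 ↦ 1·1·9·1 = 9
  -Y*Z ↦ -1·1·3·0 = 0
  -Z**2 ↦ -1·1·1·0 = 0
Sum: F(0, 3, 0) = (0) + (0) + (0) + (9) + (0) + (0) = 9.
Reducing mod 7: 9 ≡ 2 (mod 7).
Since F(a, b, c) ≡ 2 ≠ 0 (mod 7), P does NOT lie on the curve.


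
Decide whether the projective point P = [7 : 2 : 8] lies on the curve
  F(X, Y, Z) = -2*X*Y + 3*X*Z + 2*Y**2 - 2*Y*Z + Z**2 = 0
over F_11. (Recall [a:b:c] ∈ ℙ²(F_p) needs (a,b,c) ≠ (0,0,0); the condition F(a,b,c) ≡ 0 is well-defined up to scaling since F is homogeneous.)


F(7,2,8) ≡ 4 (mod 11); P is NOT on the curve.

Evaluate F(7, 2, 8) term-by-term (mod 11).
  -2*X*Y ↦ -2·7·2·1 = -28
  3*X*Z ↦ 3·7·1·8 = 168
  2*Y**2 ↦ 2·1·4·1 = 8
  -2*Y*Z ↦ -2·1·2·8 = -32
  Z**2 ↦ 1·1·1·64 = 64
Sum: F(7, 2, 8) = (-28) + (168) + (8) + (-32) + (64) = 180.
Reducing mod 11: 180 ≡ 4 (mod 11).
Since F(a, b, c) ≡ 4 ≠ 0 (mod 11), P does NOT lie on the curve.


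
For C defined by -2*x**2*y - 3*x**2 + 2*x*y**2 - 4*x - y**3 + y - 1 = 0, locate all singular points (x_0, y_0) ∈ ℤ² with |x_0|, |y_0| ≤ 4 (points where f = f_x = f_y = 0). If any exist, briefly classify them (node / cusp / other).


Singular points: {(-1, -1)}; classification: node.

Compute partial derivatives:
  f_x = -4*x*y - 6*x + 2*y**2 - 4.
  f_y = -2*x**2 + 4*x*y - 3*y**2 + 1.
Scan x_0 ∈ {−4, ..., 4}. For each x_0, f_y(x_0, y) is a polynomial in y; find its integer roots y ∈ {−4, ..., 4}, then test f_x and f at those candidates.
  x = -4: f_y(-4, y) = -3*y**2 - 16*y - 31; no integer root y with |y| ≤ 4.
  x = -3: f_y(-3, y) = -3*y**2 - 12*y - 17; no integer root y with |y| ≤ 4.
  x = -2: f_y(-2, y) = -3*y**2 - 8*y - 7; no integer root y with |y| ≤ 4.
  x = -1: f_y(-1, y) = -3*y**2 - 4*y - 1; vanishes at y ∈ {-1}. (-1, -1): f_x = 0, f = 0 — SINGULAR.
  x = 0: f_y(0, y) = 1 - 3*y**2; no integer root y with |y| ≤ 4.
  x = 1: f_y(1, y) = -3*y**2 + 4*y - 1; vanishes at y ∈ {1}. (1, 1): f_x = -12 ≠ 0.
  x = 2: f_y(2, y) = -3*y**2 + 8*y - 7; no integer root y with |y| ≤ 4.
  x = 3: f_y(3, y) = -3*y**2 + 12*y - 17; no integer root y with |y| ≤ 4.
  x = 4: f_y(4, y) = -3*y**2 + 16*y - 31; no integer root y with |y| ≤ 4.
Only singular point on the grid: (-1, -1).
Classify: substitute x = -1 + u, y = -1 + v and expand: f = -2*u**2*v - u**2 + 2*u*v**2 - v**3 + v**2.
No constant or linear terms (consistent with a singular point). Quadratic part: -u**2 + v**2. Cubic part: -2*u**2*v + 2*u*v**2 - v**3.
The quadratic part v**2 - u**2 = (v − u)(v + u) splits into two distinct linear factors, so there are two distinct tangent lines y − -1 = ±(x − -1) — this is a node (ordinary double point).
Classification: node.


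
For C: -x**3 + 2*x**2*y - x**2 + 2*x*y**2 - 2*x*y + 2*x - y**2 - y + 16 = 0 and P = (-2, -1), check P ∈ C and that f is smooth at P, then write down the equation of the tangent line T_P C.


Tangent line at P: 6*x + 21*y + 33 = 0.

Step 1: f(-2, -1) = 0, so P lies on C.
Step 2: partial derivatives
  f_x(x, y) = -3*x**2 + 4*x*y - 2*x + 2*y**2 - 2*y + 2, f_y(x, y) = 2*x**2 + 4*x*y - 2*x - 2*y - 1.
  f_x(P) = 6, f_y(P) = 21 (gradient nonzero, so P is smooth).
Step 3: tangent line at P: 6·(x − -2) + 21·(y − -1) = 0.
Expanding: 6*x + 21*y + 33 = 0.


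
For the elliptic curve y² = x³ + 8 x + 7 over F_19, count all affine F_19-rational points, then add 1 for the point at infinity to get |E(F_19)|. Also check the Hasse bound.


Affine points = {(0, 8), (0, 11), (1, 4), (1, 15), (3, 1), (3, 18), (5, 1), (5, 18), (6, 9), (6, 10), (7, 8), (7, 11), (10, 2), (10, 17), (11, 1), (11, 18), (12, 8), (12, 11), (13, 3), (13, 16), (15, 5), (15, 14), (18, 6), (18, 13)}; affine count = 24; |E(F_19)| = 25.

Discriminant check: Δ ∝ 4a³ + 27b² = 4·8³ + 27·7² = 4·512 + 27·49 ≡ 8 (mod 19). Nonzero ⇒ E is nonsingular.
For each x ∈ F_19, compute rhs = x³ + 8·x + 7 mod 19, then count y ∈ F_19 with y² ≡ rhs.
  x = 0: rhs = 7, matching y values: 8, 11 (2 points).
  x = 1: rhs = 16, matching y values: 4, 15 (2 points).
  x = 2: rhs = 12, matching y values: none (0 points).
  x = 3: rhs = 1, matching y values: 1, 18 (2 points).
  x = 4: rhs = 8, matching y values: none (0 points).
  x = 5: rhs = 1, matching y values: 1, 18 (2 points).
  x = 6: rhs = 5, matching y values: 9, 10 (2 points).
  x = 7: rhs = 7, matching y values: 8, 11 (2 points).
  x = 8: rhs = 13, matching y values: none (0 points).
  x = 9: rhs = 10, matching y values: none (0 points).
  x = 10: rhs = 4, matching y values: 2, 17 (2 points).
  x = 11: rhs = 1, matching y values: 1, 18 (2 points).
  x = 12: rhs = 7, matching y values: 8, 11 (2 points).
  x = 13: rhs = 9, matching y values: 3, 16 (2 points).
  x = 14: rhs = 13, matching y values: none (0 points).
  x = 15: rhs = 6, matching y values: 5, 14 (2 points).
  x = 16: rhs = 13, matching y values: none (0 points).
  x = 17: rhs = 2, matching y values: none (0 points).
  x = 18: rhs = 17, matching y values: 6, 13 (2 points).
Total affine count: 24.
Full point count |E(F_19)| = 24 + 1 = 25.
Hasse bound: |25 − (19+1)| = |5| = 5 ≤ 2√19 ≈ 8.7178 ✓.


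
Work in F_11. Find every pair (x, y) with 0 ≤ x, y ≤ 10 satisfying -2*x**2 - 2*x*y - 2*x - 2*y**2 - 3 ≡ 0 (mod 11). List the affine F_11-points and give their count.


Affine F_11-points: {(0, 2), (0, 9), (1, 1), (1, 9), (5, 7), (5, 10), (6, 6), (6, 10), (8, 1), (8, 2), (9, 6), (9, 7)}; count = 12.

For each of the 121 pairs (x, y) ∈ F_11², evaluate f(x, y) mod 11. Record the zeros.
  x = 0: [0↦8, 1↦6, 2↦0, 3↦1, 4↦9, 5↦2, 6↦2, 7↦9, 8↦1, 9↦0, 10↦6]  zeros at y ∈ {2, 9}
  x = 1: [0↦4, 1↦0, 2↦3, 3↦2, 4↦8, 5↦10, 6↦8, 7↦2, 8↦3, 9↦0, 10↦4]  zeros at y ∈ {1, 9}
  x = 2: [0↦7, 1↦1, 2↦2, 3↦10, 4↦3, 5↦3, 6↦10, 7↦2, 8↦1, 9↦7, 10↦9]  zeros at y ∈ ∅
  x = 3: [0↦6, 1↦9, 2↦8, 3↦3, 4↦5, 5↦3, 6↦8, 7↦9, 8↦6, 9↦10, 10↦10]  zeros at y ∈ ∅
  x = 4: [0↦1, 1↦2, 2↦10, 3↦3, 4↦3, 5↦10, 6↦2, 7↦1, 8↦7, 9↦9, 10↦7]  zeros at y ∈ ∅
  x = 5: [0↦3, 1↦2, 2↦8, 3↦10, 4↦8, 5↦2, 6↦3, 7↦0, 8↦4, 9↦4, 10↦0]  zeros at y ∈ {7, 10}
  x = 6: [0↦1, 1↦9, 2↦2, 3↦2, 4↦9, 5↦1, 6↦0, 7↦6, 8↦8, 9↦6, 10↦0]  zeros at y ∈ {6, 10}
  x = 7: [0↦6, 1↦1, 2↦3, 3↦1, 4↦6, 5↦7, 6↦4, 7↦8, 8↦8, 9↦4, 10↦7]  zeros at y ∈ ∅
  x = 8: [0↦7, 1↦0, 2↦0, 3↦7, 4↦10, 5↦9, 6↦4, 7↦6, 8↦4, 9↦9, 10↦10]  zeros at y ∈ {1, 2}
  x = 9: [0↦4, 1↦6, 2↦4, 3↦9, 4↦10, 5↦7, 6↦0, 7↦0, 8↦7, 9↦10, 10↦9]  zeros at y ∈ {6, 7}
  x = 10: [0↦8, 1↦8, 2↦4, 3↦7, 4↦6, 5↦1, 6↦3, 7↦1, 8↦6, 9↦7, 10↦4]  zeros at y ∈ ∅
Collecting zeros: affine points = {(0, 2), (0, 9), (1, 1), (1, 9), (5, 7), (5, 10), (6, 6), (6, 10), (8, 1), (8, 2), (9, 6), (9, 7)}.
Total count |C(F_11)_aff| = 12.


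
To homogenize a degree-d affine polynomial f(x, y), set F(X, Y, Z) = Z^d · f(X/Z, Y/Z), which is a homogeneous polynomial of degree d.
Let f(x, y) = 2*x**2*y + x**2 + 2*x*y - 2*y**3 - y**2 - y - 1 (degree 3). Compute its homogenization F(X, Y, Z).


F(X, Y, Z) = 2*X**2*Y + X**2*Z + 2*X*Y*Z - 2*Y**3 - Y**2*Z - Y*Z**2 - Z**3

deg(f) = 3.
Substitute x = X/Z, y = Y/Z into f, then multiply by Z^3.
  monomial 2·x^2·y^1 ↦ 2·X^2·Y^1·Z^0.
  monomial 1·x^2·y^0 ↦ 1·X^2·Y^0·Z^1.
  monomial 2·x^1·y^1 ↦ 2·X^1·Y^1·Z^1.
  monomial -2·x^0·y^3 ↦ -2·X^0·Y^3·Z^0.
  monomial -1·x^0·y^2 ↦ -1·X^0·Y^2·Z^1.
  monomial -1·x^0·y^1 ↦ -1·X^0·Y^1·Z^2.
  monomial -1·x^0·y^0 ↦ -1·X^0·Y^0·Z^3.
Collecting: F(X, Y, Z) = 2*X**2*Y + X**2*Z + 2*X*Y*Z - 2*Y**3 - Y**2*Z - Y*Z**2 - Z**3.


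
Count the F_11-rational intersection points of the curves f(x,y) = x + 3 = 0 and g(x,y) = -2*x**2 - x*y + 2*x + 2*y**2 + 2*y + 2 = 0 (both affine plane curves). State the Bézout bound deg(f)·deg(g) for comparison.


Common zeros: {(8, 0), (8, 3)}; count = 2; Bézout bound = 2.

deg(f) = 1, deg(g) = 2, so Bézout bound = 2.
Scan x ∈ F_11. For each x, list the y ∈ F_11 with f(x, y) ≡ 0 and those with g(x, y) ≡ 0 (mod 11); the common zeros in that column are the intersection.
  x = 0: f ≡ 0 at y ∈ ∅; g ≡ 0 at y ∈ ∅; common: ∅.
  x = 1: f ≡ 0 at y ∈ ∅; g ≡ 0 at y ∈ ∅; common: ∅.
  x = 2: f ≡ 0 at y ∈ ∅; g ≡ 0 at y ∈ {1, 10}; common: ∅.
  x = 3: f ≡ 0 at y ∈ ∅; g ≡ 0 at y ∈ {8, 9}; common: ∅.
  x = 4: f ≡ 0 at y ∈ ∅; g ≡ 0 at y ∈ {0, 1}; common: ∅.
  x = 5: f ≡ 0 at y ∈ ∅; g ≡ 0 at y ∈ {8, 10}; common: ∅.
  x = 6: f ≡ 0 at y ∈ ∅; g ≡ 0 at y ∈ ∅; common: ∅.
  x = 7: f ≡ 0 at y ∈ ∅; g ≡ 0 at y ∈ ∅; common: ∅.
  x = 8: f ≡ 0 at y ∈ {0, 1, 2, 3, 4, 5, 6, 7, 8, 9, 10}; g ≡ 0 at y ∈ {0, 3}; common: {0, 3}.
  x = 9: f ≡ 0 at y ∈ ∅; g ≡ 0 at y ∈ ∅; common: ∅.
  x = 10: f ≡ 0 at y ∈ ∅; g ≡ 0 at y ∈ {6, 9}; common: ∅.
Collecting: common zeros = {(8, 0), (8, 3)}, so the count is 2.
Comparison with the Bézout bound: 2 ≤ 2 = deg(f)·deg(g), as expected for curves with no common component (the bound is attained).


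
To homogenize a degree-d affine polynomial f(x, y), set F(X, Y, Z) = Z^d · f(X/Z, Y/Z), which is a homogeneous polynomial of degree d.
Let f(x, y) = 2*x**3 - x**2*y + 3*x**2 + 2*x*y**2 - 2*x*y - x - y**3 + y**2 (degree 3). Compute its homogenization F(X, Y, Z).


F(X, Y, Z) = 2*X**3 - X**2*Y + 3*X**2*Z + 2*X*Y**2 - 2*X*Y*Z - X*Z**2 - Y**3 + Y**2*Z

deg(f) = 3.
Substitute x = X/Z, y = Y/Z into f, then multiply by Z^3.
  monomial 2·x^3·y^0 ↦ 2·X^3·Y^0·Z^0.
  monomial -1·x^2·y^1 ↦ -1·X^2·Y^1·Z^0.
  monomial 3·x^2·y^0 ↦ 3·X^2·Y^0·Z^1.
  monomial 2·x^1·y^2 ↦ 2·X^1·Y^2·Z^0.
  monomial -2·x^1·y^1 ↦ -2·X^1·Y^1·Z^1.
  monomial -1·x^1·y^0 ↦ -1·X^1·Y^0·Z^2.
  monomial -1·x^0·y^3 ↦ -1·X^0·Y^3·Z^0.
  monomial 1·x^0·y^2 ↦ 1·X^0·Y^2·Z^1.
Collecting: F(X, Y, Z) = 2*X**3 - X**2*Y + 3*X**2*Z + 2*X*Y**2 - 2*X*Y*Z - X*Z**2 - Y**3 + Y**2*Z.
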